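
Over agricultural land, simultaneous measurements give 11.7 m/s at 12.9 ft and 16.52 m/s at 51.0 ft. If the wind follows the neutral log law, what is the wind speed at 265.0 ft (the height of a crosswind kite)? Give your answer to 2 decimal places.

22.30 m/s

Log law: V ∝ ln(z/z₀). From the pair, with r = V₁/V₂ = 0.70823,
ln z₀ = (ln z₁ − r·ln z₂)/(1 − r) = (2.5572 − 0.70823×3.9318)/0.29177 = -0.7795 → z₀ = 0.4587 ft
V₃ = V₁ · ln(z₃/z₀)/ln(z₁/z₀) = 11.7 × 6.3592/3.3367 = 22.2983 m/s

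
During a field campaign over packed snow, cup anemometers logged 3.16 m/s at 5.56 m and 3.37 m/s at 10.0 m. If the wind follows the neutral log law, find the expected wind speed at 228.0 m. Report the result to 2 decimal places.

4.49 m/s

Log law: V ∝ ln(z/z₀). From the pair, with r = V₁/V₂ = 0.93769,
ln z₀ = (ln z₁ − r·ln z₂)/(1 − r) = (1.7156 − 0.93769×2.3026)/0.06231 = -7.1172 → z₀ = 0.0008111 m
V₃ = V₁ · ln(z₃/z₀)/ln(z₁/z₀) = 3.16 × 12.5465/8.8328 = 4.4886 m/s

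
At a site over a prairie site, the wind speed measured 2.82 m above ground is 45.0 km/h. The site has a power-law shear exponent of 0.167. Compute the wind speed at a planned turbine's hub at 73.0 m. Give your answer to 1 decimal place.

77.5 km/h

Power-law profile: V₂ = V₁ · (z₂/z₁)^α
V₂ = 45.0 × (73.0/2.82)^0.167 = 45.0 × (25.8865)^0.167
    = 45.0 × 1.7218 = 77.4811 km/h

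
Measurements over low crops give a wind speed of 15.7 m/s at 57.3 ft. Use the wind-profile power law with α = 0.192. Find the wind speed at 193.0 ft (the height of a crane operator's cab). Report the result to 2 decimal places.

Power-law profile: V₂ = V₁ · (z₂/z₁)^α
V₂ = 15.7 × (193.0/57.3)^0.192 = 15.7 × (3.3682)^0.192
    = 15.7 × 1.2626 = 19.8226 m/s

19.82 m/s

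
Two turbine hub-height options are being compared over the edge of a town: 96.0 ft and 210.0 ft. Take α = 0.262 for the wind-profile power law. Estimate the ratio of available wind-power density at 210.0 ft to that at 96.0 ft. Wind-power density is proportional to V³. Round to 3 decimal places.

1.850

Speed ratio: V_B/V_A = (z_B/z_A)^α = (210.0/96.0)^0.262 = (2.1875)^0.262 = 1.22763
Power-density ratio: P_B/P_A = (V_B/V_A)³ = (1.22763)³ = 1.85012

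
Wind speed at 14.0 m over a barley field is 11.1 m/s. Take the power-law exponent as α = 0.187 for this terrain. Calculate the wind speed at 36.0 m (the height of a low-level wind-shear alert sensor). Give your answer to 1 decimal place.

13.2 m/s

Power-law profile: V₂ = V₁ · (z₂/z₁)^α
V₂ = 11.1 × (36.0/14.0)^0.187 = 11.1 × (2.5714)^0.187
    = 11.1 × 1.1932 = 13.2442 m/s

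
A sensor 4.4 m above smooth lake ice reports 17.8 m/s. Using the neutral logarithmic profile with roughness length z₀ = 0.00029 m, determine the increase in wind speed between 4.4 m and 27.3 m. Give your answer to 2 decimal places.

Log law: V₂ = V₁ · ln(z₂/z₀)/ln(z₁/z₀) = 17.8 × 11.4525/9.6272 = 21.1748 m/s
ΔV = 21.1748 − 17.8 = 3.3748 m/s

3.37 m/s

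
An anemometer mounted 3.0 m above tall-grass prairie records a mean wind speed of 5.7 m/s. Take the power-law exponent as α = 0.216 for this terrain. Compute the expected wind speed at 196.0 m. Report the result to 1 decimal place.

14.1 m/s

Power-law profile: V₂ = V₁ · (z₂/z₁)^α
V₂ = 5.7 × (196.0/3.0)^0.216 = 5.7 × (65.3333)^0.216
    = 5.7 × 2.4664 = 14.0587 m/s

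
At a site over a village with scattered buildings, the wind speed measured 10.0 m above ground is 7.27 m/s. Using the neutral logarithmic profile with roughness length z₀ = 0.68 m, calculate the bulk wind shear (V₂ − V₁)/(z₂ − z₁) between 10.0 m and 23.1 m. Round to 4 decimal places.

Log law: V₂ = V₁ · ln(z₂/z₀)/ln(z₁/z₀) = 7.27 × 3.5255/2.6882 = 9.5342 m/s
ΔV/Δz = (9.5342 − 7.27)/(23.1 − 10.0) = 2.2642/13.1000 = 0.17284 m/s/m

0.1728 m/s/m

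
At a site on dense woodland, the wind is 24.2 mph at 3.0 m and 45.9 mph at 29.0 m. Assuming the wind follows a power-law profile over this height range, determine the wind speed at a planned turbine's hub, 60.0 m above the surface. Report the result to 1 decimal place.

56.4 mph

First find α: α = ln(V₂/V₁)/ln(z₂/z₁) = ln(45.9/24.2)/ln(29.0/3.0) = 0.64011/2.26868 = 0.2822
Extrapolate from 29.0 m to 60.0 m: V₃ = 45.9 × (60.0/29.0)^0.2822 = 45.9 × 1.2277 = 56.3512 mph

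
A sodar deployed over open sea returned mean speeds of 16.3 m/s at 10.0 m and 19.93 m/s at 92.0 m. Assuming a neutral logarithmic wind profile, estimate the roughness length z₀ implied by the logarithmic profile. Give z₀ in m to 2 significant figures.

Log law: V(z) ∝ ln(z/z₀). With r = V₁/V₂ = 16.3/19.93 = 0.81786,
r · ln(z₂/z₀) = ln(z₁/z₀) ⇒ ln z₀ = (ln z₁ − r·ln z₂)/(1 − r)
ln z₀ = (2.30259 − 0.81786×4.52179) / 0.18214 = -7.6624
z₀ = exp(-7.6624) = 0.0004702 m

z₀ ≈ 0.00047 m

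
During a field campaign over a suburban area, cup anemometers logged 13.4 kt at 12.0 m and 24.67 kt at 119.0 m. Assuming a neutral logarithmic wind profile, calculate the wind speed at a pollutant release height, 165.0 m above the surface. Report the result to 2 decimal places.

26.28 kt

Log law: V ∝ ln(z/z₀). From the pair, with r = V₁/V₂ = 0.54317,
ln z₀ = (ln z₁ − r·ln z₂)/(1 − r) = (2.4849 − 0.54317×4.7791)/0.45683 = -0.2429 → z₀ = 0.7843 m
V₃ = V₁ · ln(z₃/z₀)/ln(z₁/z₀) = 13.4 × 5.3489/2.7278 = 26.2755 kt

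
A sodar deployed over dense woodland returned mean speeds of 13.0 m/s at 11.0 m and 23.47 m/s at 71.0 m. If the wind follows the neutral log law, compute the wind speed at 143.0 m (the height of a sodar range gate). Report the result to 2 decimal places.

27.40 m/s

Log law: V ∝ ln(z/z₀). From the pair, with r = V₁/V₂ = 0.55390,
ln z₀ = (ln z₁ − r·ln z₂)/(1 − r) = (2.3979 − 0.55390×4.2627)/0.44610 = 0.0825 → z₀ = 1.086 m
V₃ = V₁ · ln(z₃/z₀)/ln(z₁/z₀) = 13.0 × 4.8803/2.3154 = 27.4011 m/s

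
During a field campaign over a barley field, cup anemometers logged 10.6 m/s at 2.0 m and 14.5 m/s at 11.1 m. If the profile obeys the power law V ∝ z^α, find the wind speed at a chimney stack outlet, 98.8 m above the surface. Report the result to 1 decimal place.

First find α: α = ln(V₂/V₁)/ln(z₂/z₁) = ln(14.5/10.6)/ln(11.1/2.0) = 0.31329/1.71380 = 0.1828
Extrapolate from 11.1 m to 98.8 m: V₃ = 14.5 × (98.8/11.1)^0.1828 = 14.5 × 1.4913 = 21.6238 m/s

21.6 m/s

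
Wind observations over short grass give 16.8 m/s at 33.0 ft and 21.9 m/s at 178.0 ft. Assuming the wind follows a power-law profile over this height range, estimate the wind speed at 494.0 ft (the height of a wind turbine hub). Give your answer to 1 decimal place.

25.7 m/s

First find α: α = ln(V₂/V₁)/ln(z₂/z₁) = ln(21.9/16.8)/ln(178.0/33.0) = 0.26511/1.68528 = 0.1573
Extrapolate from 178.0 ft to 494.0 ft: V₃ = 21.9 × (494.0/178.0)^0.1573 = 21.9 × 1.1742 = 25.7146 m/s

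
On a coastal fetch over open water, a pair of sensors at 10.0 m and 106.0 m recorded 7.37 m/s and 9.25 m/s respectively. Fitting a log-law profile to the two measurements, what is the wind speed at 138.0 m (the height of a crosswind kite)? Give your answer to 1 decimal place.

Log law: V ∝ ln(z/z₀). From the pair, with r = V₁/V₂ = 0.79676,
ln z₀ = (ln z₁ − r·ln z₂)/(1 − r) = (2.3026 − 0.79676×4.6634)/0.20324 = -6.9525 → z₀ = 0.0009563 m
V₃ = V₁ · ln(z₃/z₀)/ln(z₁/z₀) = 7.37 × 11.8797/9.2550 = 9.4601 m/s

9.5 m/s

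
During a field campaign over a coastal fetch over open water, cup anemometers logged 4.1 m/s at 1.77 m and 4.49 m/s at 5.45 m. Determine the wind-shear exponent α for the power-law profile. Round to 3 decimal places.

α ≈ 0.081

Power law: V₂/V₁ = (z₂/z₁)^α ⇒ α = ln(V₂/V₁) / ln(z₂/z₁)
α = ln(4.49/4.1) / ln(5.45/1.77) = ln(1.0951) / ln(3.0791)
  = 0.09087 / 1.12464 = 0.08080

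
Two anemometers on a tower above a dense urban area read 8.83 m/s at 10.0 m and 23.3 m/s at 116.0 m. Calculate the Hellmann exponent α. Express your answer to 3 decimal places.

α ≈ 0.396

Power law: V₂/V₁ = (z₂/z₁)^α ⇒ α = ln(V₂/V₁) / ln(z₂/z₁)
α = ln(23.3/8.83) / ln(116.0/10.0) = ln(2.6387) / ln(11.6000)
  = 0.97030 / 2.45101 = 0.39588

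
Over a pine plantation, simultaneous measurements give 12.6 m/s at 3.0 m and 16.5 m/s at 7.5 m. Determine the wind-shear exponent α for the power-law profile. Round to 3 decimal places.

α ≈ 0.294

Power law: V₂/V₁ = (z₂/z₁)^α ⇒ α = ln(V₂/V₁) / ln(z₂/z₁)
α = ln(16.5/12.6) / ln(7.5/3.0) = ln(1.3095) / ln(2.5000)
  = 0.26966 / 0.91629 = 0.29430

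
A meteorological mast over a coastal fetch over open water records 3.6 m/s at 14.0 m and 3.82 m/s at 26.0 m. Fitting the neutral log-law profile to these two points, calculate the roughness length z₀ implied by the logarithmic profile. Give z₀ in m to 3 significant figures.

Log law: V(z) ∝ ln(z/z₀). With r = V₁/V₂ = 3.6/3.82 = 0.94241,
r · ln(z₂/z₀) = ln(z₁/z₀) ⇒ ln z₀ = (ln z₁ − r·ln z₂)/(1 − r)
ln z₀ = (2.63906 − 0.94241×3.25810) / 0.05759 = -7.4907
z₀ = exp(-7.4907) = 0.0005583 m

z₀ ≈ 0.000558 m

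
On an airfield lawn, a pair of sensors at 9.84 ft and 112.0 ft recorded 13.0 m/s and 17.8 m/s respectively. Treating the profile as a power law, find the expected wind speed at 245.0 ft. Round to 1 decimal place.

First find α: α = ln(V₂/V₁)/ln(z₂/z₁) = ln(17.8/13.0)/ln(112.0/9.84) = 0.31425/2.43204 = 0.1292
Extrapolate from 112.0 ft to 245.0 ft: V₃ = 17.8 × (245.0/112.0)^0.1292 = 17.8 × 1.1064 = 19.6945 m/s

19.7 m/s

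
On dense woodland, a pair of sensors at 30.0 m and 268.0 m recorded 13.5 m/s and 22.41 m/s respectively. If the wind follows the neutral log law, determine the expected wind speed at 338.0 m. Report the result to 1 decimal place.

23.4 m/s

Log law: V ∝ ln(z/z₀). From the pair, with r = V₁/V₂ = 0.60241,
ln z₀ = (ln z₁ − r·ln z₂)/(1 − r) = (3.4012 − 0.60241×5.5910)/0.39759 = 0.0833 → z₀ = 1.087 m
V₃ = V₁ · ln(z₃/z₀)/ln(z₁/z₀) = 13.5 × 5.7397/3.3179 = 23.3542 m/s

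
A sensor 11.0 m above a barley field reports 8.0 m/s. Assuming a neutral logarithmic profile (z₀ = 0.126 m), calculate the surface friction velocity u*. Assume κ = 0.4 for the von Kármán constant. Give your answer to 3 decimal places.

Log law: V(z) = (u*/κ) · ln(z/z₀) ⇒ u* = κ · V / ln(z/z₀)
u* = 0.4 × 8.0 / ln(11.0/0.126) = 0.4 × 8.0 / 4.4694
   = 3.2000 / 4.4694 = 0.7160 m/s

u* ≈ 0.716 m/s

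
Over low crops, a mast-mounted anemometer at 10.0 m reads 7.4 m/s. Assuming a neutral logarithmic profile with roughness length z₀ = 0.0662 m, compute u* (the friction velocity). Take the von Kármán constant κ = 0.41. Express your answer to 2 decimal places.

Log law: V(z) = (u*/κ) · ln(z/z₀) ⇒ u* = κ · V / ln(z/z₀)
u* = 0.41 × 7.4 / ln(10.0/0.0662) = 0.41 × 7.4 / 5.0177
   = 3.0340 / 5.0177 = 0.6047 m/s

u* ≈ 0.60 m/s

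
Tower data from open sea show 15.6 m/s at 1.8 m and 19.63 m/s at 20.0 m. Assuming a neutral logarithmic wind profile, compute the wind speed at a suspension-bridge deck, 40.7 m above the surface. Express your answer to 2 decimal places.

Log law: V ∝ ln(z/z₀). From the pair, with r = V₁/V₂ = 0.79470,
ln z₀ = (ln z₁ − r·ln z₂)/(1 − r) = (0.5878 − 0.79470×2.9957)/0.20530 = -8.7333 → z₀ = 0.0001611 m
V₃ = V₁ · ln(z₃/z₀)/ln(z₁/z₀) = 15.6 × 12.4395/9.3211 = 20.8191 m/s

20.82 m/s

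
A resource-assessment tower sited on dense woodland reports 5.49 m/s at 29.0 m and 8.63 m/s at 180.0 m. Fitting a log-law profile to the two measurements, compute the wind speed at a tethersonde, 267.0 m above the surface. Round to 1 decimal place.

Log law: V ∝ ln(z/z₀). From the pair, with r = V₁/V₂ = 0.63615,
ln z₀ = (ln z₁ − r·ln z₂)/(1 − r) = (3.3673 − 0.63615×5.1930)/0.36385 = 0.1753 → z₀ = 1.192 m
V₃ = V₁ · ln(z₃/z₀)/ln(z₁/z₀) = 5.49 × 5.4120/3.1920 = 9.3082 m/s

9.3 m/s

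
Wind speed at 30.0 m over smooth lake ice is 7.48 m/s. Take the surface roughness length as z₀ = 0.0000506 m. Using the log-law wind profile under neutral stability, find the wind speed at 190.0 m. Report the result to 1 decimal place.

8.5 m/s

Log law: V(z) ∝ ln(z/z₀), so V₂/V₁ = ln(z₂/z₀) / ln(z₁/z₀).
ln(190.0/0.0000506) = 15.1386, ln(30.0/0.0000506) = 13.2928
V₂ = 7.48 × 15.1386/13.2928 = 7.48 × 1.1389 = 8.5187 m/s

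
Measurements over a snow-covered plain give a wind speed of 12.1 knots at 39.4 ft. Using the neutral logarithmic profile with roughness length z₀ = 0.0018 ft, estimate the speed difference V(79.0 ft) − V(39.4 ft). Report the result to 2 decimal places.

Log law: V₂ = V₁ · ln(z₂/z₀)/ln(z₁/z₀) = 12.1 × 10.6894/9.9937 = 12.9423 knots
ΔV = 12.9423 − 12.1 = 0.8423 knots

0.84 knots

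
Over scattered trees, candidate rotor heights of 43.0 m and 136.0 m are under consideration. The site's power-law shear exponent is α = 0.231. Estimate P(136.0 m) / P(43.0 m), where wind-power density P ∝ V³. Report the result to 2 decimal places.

2.22

Speed ratio: V_B/V_A = (z_B/z_A)^α = (136.0/43.0)^0.231 = (3.1628)^0.231 = 1.30472
Power-density ratio: P_B/P_A = (V_B/V_A)³ = (1.30472)³ = 2.22100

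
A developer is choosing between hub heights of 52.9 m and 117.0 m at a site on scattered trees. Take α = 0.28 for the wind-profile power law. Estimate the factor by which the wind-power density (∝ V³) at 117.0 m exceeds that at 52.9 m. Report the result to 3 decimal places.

Speed ratio: V_B/V_A = (z_B/z_A)^α = (117.0/52.9)^0.28 = (2.2117)^0.28 = 1.24889
Power-density ratio: P_B/P_A = (V_B/V_A)³ = (1.24889)³ = 1.94793

1.948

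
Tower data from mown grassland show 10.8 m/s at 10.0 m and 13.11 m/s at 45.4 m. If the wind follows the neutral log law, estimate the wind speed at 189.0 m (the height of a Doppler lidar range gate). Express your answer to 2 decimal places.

Log law: V ∝ ln(z/z₀). From the pair, with r = V₁/V₂ = 0.82380,
ln z₀ = (ln z₁ − r·ln z₂)/(1 − r) = (2.3026 − 0.82380×3.8155)/0.17620 = -4.7708 → z₀ = 0.008473 m
V₃ = V₁ · ln(z₃/z₀)/ln(z₁/z₀) = 10.8 × 10.0126/7.0734 = 15.2876 m/s

15.29 m/s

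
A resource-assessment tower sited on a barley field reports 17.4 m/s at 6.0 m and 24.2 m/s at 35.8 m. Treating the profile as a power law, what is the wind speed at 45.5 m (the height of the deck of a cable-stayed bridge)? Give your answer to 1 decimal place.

First find α: α = ln(V₂/V₁)/ln(z₂/z₁) = ln(24.2/17.4)/ln(35.8/6.0) = 0.32988/1.78619 = 0.1847
Extrapolate from 35.8 m to 45.5 m: V₃ = 24.2 × (45.5/35.8)^0.1847 = 24.2 × 1.0453 = 25.2957 m/s

25.3 m/s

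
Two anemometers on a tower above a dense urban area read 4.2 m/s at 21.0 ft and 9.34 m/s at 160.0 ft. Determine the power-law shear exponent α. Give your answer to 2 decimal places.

α ≈ 0.39

Power law: V₂/V₁ = (z₂/z₁)^α ⇒ α = ln(V₂/V₁) / ln(z₂/z₁)
α = ln(9.34/4.2) / ln(160.0/21.0) = ln(2.2238) / ln(7.6190)
  = 0.79922 / 2.03065 = 0.39358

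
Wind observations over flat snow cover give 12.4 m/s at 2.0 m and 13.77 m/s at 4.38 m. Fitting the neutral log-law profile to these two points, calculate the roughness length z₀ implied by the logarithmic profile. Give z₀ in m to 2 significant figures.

Log law: V(z) ∝ ln(z/z₀). With r = V₁/V₂ = 12.4/13.77 = 0.90051,
r · ln(z₂/z₀) = ln(z₁/z₀) ⇒ ln z₀ = (ln z₁ − r·ln z₂)/(1 − r)
ln z₀ = (0.69315 − 0.90051×1.47705) / 0.09949 = -6.4020
z₀ = exp(-6.4020) = 0.001658 m

z₀ ≈ 0.0017 m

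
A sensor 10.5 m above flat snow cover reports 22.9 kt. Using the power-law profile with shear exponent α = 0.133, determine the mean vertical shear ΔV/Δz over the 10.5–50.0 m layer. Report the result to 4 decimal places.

Power law: V₂ = V₁ · (z₂/z₁)^α = 22.9 × (4.7619)^0.133 = 28.1826 kt
ΔV/Δz = (28.1826 − 22.9)/(50.0 − 10.5) = 5.2826/39.5000 = 0.13374 kt/m

0.1337 kt/m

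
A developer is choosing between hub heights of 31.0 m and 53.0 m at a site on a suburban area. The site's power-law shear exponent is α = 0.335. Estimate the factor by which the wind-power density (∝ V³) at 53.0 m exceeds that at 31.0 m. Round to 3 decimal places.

1.714

Speed ratio: V_B/V_A = (z_B/z_A)^α = (53.0/31.0)^0.335 = (1.7097)^0.335 = 1.19681
Power-density ratio: P_B/P_A = (V_B/V_A)³ = (1.19681)³ = 1.71427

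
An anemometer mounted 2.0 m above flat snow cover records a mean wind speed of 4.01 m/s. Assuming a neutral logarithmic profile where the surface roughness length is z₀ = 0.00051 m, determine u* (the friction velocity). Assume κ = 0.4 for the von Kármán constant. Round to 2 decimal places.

Log law: V(z) = (u*/κ) · ln(z/z₀) ⇒ u* = κ · V / ln(z/z₀)
u* = 0.4 × 4.01 / ln(2.0/0.00051) = 0.4 × 4.01 / 8.2742
   = 1.6040 / 8.2742 = 0.1939 m/s

u* ≈ 0.19 m/s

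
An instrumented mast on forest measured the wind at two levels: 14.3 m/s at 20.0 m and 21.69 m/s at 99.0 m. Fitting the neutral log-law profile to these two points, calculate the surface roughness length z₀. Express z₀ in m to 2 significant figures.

z₀ ≈ 0.91 m

Log law: V(z) ∝ ln(z/z₀). With r = V₁/V₂ = 14.3/21.69 = 0.65929,
r · ln(z₂/z₀) = ln(z₁/z₀) ⇒ ln z₀ = (ln z₁ − r·ln z₂)/(1 − r)
ln z₀ = (2.99573 − 0.65929×4.59512) / 0.34071 = -0.0992
z₀ = exp(-0.0992) = 0.9056 m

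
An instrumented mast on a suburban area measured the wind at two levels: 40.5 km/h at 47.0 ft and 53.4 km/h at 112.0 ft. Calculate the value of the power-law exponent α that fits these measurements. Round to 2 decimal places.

α ≈ 0.32

Power law: V₂/V₁ = (z₂/z₁)^α ⇒ α = ln(V₂/V₁) / ln(z₂/z₁)
α = ln(53.4/40.5) / ln(112.0/47.0) = ln(1.3185) / ln(2.3830)
  = 0.27651 / 0.86835 = 0.31843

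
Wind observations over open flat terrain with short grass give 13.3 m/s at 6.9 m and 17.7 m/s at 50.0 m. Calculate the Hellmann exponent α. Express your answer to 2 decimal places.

α ≈ 0.14

Power law: V₂/V₁ = (z₂/z₁)^α ⇒ α = ln(V₂/V₁) / ln(z₂/z₁)
α = ln(17.7/13.3) / ln(50.0/6.9) = ln(1.3308) / ln(7.2464)
  = 0.28580 / 1.98050 = 0.14431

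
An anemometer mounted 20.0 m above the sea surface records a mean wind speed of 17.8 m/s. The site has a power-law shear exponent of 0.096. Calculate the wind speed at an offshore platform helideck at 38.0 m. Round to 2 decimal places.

18.93 m/s

Power-law profile: V₂ = V₁ · (z₂/z₁)^α
V₂ = 17.8 × (38.0/20.0)^0.096 = 17.8 × (1.9000)^0.096
    = 17.8 × 1.0636 = 18.9313 m/s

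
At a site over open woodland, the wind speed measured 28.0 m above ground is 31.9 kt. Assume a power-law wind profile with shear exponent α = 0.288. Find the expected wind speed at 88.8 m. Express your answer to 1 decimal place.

Power-law profile: V₂ = V₁ · (z₂/z₁)^α
V₂ = 31.9 × (88.8/28.0)^0.288 = 31.9 × (3.1714)^0.288
    = 31.9 × 1.3943 = 44.4787 kt

44.5 kt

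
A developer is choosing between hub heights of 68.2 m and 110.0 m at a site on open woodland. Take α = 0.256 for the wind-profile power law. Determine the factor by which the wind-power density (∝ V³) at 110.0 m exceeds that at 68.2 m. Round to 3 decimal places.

Speed ratio: V_B/V_A = (z_B/z_A)^α = (110.0/68.2)^0.256 = (1.6129)^0.256 = 1.13018
Power-density ratio: P_B/P_A = (V_B/V_A)³ = (1.13018)³ = 1.44359

1.444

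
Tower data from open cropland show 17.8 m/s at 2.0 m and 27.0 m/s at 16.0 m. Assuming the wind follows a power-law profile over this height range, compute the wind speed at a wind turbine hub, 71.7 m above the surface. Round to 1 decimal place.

First find α: α = ln(V₂/V₁)/ln(z₂/z₁) = ln(27.0/17.8)/ln(16.0/2.0) = 0.41664/2.07944 = 0.2004
Extrapolate from 16.0 m to 71.7 m: V₃ = 27.0 × (71.7/16.0)^0.2004 = 27.0 × 1.3506 = 36.4652 m/s

36.5 m/s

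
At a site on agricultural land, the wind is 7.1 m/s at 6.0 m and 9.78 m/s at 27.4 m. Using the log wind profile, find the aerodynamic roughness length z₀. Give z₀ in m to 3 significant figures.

Log law: V(z) ∝ ln(z/z₀). With r = V₁/V₂ = 7.1/9.78 = 0.72597,
r · ln(z₂/z₀) = ln(z₁/z₀) ⇒ ln z₀ = (ln z₁ − r·ln z₂)/(1 − r)
ln z₀ = (1.79176 − 0.72597×3.31054) / 0.27403 = -2.2319
z₀ = exp(-2.2319) = 0.1073 m

z₀ ≈ 0.107 m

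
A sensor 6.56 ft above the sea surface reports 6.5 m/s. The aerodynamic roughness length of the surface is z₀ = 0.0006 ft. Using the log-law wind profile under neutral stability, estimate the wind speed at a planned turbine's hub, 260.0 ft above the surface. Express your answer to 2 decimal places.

Log law: V(z) ∝ ln(z/z₀), so V₂/V₁ = ln(z₂/z₀) / ln(z₁/z₀).
ln(260.0/0.0006) = 12.9793, ln(6.56/0.0006) = 9.2996
V₂ = 6.5 × 12.9793/9.2996 = 6.5 × 1.3957 = 9.0719 m/s

9.07 m/s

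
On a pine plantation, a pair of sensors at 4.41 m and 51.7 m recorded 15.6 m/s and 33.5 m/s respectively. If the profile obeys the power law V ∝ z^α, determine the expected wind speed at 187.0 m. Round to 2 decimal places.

49.93 m/s

First find α: α = ln(V₂/V₁)/ln(z₂/z₁) = ln(33.5/15.6)/ln(51.7/4.41) = 0.76427/2.46158 = 0.3105
Extrapolate from 51.7 m to 187.0 m: V₃ = 33.5 × (187.0/51.7)^0.3105 = 33.5 × 1.4906 = 49.9347 m/s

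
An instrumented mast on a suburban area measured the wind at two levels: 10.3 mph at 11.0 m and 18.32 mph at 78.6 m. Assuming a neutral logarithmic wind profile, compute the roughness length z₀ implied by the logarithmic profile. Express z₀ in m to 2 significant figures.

Log law: V(z) ∝ ln(z/z₀). With r = V₁/V₂ = 10.3/18.32 = 0.56223,
r · ln(z₂/z₀) = ln(z₁/z₀) ⇒ ln z₀ = (ln z₁ − r·ln z₂)/(1 − r)
ln z₀ = (2.39790 − 0.56223×4.36437) / 0.43777 = -0.1276
z₀ = exp(-0.1276) = 0.8802 m

z₀ ≈ 0.88 m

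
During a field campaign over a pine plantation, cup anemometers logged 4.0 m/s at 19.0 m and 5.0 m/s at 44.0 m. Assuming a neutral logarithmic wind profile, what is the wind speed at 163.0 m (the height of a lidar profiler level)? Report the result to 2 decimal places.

6.56 m/s

Log law: V ∝ ln(z/z₀). From the pair, with r = V₁/V₂ = 0.80000,
ln z₀ = (ln z₁ − r·ln z₂)/(1 − r) = (2.9444 − 0.80000×3.7842)/0.20000 = -0.4146 → z₀ = 0.6606 m
V₃ = V₁ · ln(z₃/z₀)/ln(z₁/z₀) = 4.0 × 5.5083/3.3590 = 6.5595 m/s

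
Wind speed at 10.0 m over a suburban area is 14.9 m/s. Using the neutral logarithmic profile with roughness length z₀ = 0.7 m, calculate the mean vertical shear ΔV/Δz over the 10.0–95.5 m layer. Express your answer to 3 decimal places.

Log law: V₂ = V₁ · ln(z₂/z₀)/ln(z₁/z₀) = 14.9 × 4.9158/2.6593 = 27.5435 m/s
ΔV/Δz = (27.5435 − 14.9)/(95.5 − 10.0) = 12.6435/85.5000 = 0.14788 m/s/m

0.148 m/s/m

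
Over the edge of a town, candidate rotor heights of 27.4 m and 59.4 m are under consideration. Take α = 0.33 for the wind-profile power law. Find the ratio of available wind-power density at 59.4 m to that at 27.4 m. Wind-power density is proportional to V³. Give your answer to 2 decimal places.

Speed ratio: V_B/V_A = (z_B/z_A)^α = (59.4/27.4)^0.33 = (2.1679)^0.33 = 1.29090
Power-density ratio: P_B/P_A = (V_B/V_A)³ = (1.29090)³ = 2.15117

2.15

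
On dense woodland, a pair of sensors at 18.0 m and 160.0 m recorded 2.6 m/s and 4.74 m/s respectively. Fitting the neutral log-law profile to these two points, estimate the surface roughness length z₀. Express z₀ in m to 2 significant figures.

Log law: V(z) ∝ ln(z/z₀). With r = V₁/V₂ = 2.6/4.74 = 0.54852,
r · ln(z₂/z₀) = ln(z₁/z₀) ⇒ ln z₀ = (ln z₁ − r·ln z₂)/(1 − r)
ln z₀ = (2.89037 − 0.54852×5.07517) / 0.45148 = 0.2359
z₀ = exp(0.2359) = 1.266 m

z₀ ≈ 1.3 m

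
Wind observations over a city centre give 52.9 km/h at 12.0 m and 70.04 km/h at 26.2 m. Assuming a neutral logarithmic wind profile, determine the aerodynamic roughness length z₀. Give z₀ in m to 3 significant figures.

z₀ ≈ 1.08 m

Log law: V(z) ∝ ln(z/z₀). With r = V₁/V₂ = 52.9/70.04 = 0.75528,
r · ln(z₂/z₀) = ln(z₁/z₀) ⇒ ln z₀ = (ln z₁ − r·ln z₂)/(1 − r)
ln z₀ = (2.48491 − 0.75528×3.26576) / 0.24472 = 0.0749
z₀ = exp(0.0749) = 1.078 m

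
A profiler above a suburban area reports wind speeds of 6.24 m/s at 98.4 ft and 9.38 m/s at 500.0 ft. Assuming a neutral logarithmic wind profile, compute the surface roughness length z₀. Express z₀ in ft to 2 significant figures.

Log law: V(z) ∝ ln(z/z₀). With r = V₁/V₂ = 6.24/9.38 = 0.66525,
r · ln(z₂/z₀) = ln(z₁/z₀) ⇒ ln z₀ = (ln z₁ − r·ln z₂)/(1 − r)
ln z₀ = (4.58904 − 0.66525×6.21461) / 0.33475 = 1.3586
z₀ = exp(1.3586) = 3.891 ft

z₀ ≈ 3.9 ft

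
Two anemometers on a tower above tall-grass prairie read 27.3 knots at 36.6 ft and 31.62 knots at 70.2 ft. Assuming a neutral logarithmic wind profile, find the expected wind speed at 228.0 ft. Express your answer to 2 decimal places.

Log law: V ∝ ln(z/z₀). From the pair, with r = V₁/V₂ = 0.86338,
ln z₀ = (ln z₁ − r·ln z₂)/(1 − r) = (3.6000 − 0.86338×4.2513)/0.13662 = -0.5158 → z₀ = 0.5970 ft
V₃ = V₁ · ln(z₃/z₀)/ln(z₁/z₀) = 27.3 × 5.9452/4.1159 = 39.4335 knots

39.43 knots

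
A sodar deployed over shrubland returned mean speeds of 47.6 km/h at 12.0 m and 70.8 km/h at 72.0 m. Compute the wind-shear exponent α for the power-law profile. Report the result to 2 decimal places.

α ≈ 0.22

Power law: V₂/V₁ = (z₂/z₁)^α ⇒ α = ln(V₂/V₁) / ln(z₂/z₁)
α = ln(70.8/47.6) / ln(72.0/12.0) = ln(1.4874) / ln(6.0000)
  = 0.39703 / 1.79176 = 0.22158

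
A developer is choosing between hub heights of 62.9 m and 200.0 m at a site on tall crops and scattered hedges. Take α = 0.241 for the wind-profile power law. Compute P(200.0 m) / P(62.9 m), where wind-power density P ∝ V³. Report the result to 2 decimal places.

2.31

Speed ratio: V_B/V_A = (z_B/z_A)^α = (200.0/62.9)^0.241 = (3.1797)^0.241 = 1.32152
Power-density ratio: P_B/P_A = (V_B/V_A)³ = (1.32152)³ = 2.30792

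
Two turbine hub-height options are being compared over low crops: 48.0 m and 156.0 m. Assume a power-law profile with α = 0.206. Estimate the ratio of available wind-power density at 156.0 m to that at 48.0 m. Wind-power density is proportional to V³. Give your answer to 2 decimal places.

2.07

Speed ratio: V_B/V_A = (z_B/z_A)^α = (156.0/48.0)^0.206 = (3.2500)^0.206 = 1.27482
Power-density ratio: P_B/P_A = (V_B/V_A)³ = (1.27482)³ = 2.07178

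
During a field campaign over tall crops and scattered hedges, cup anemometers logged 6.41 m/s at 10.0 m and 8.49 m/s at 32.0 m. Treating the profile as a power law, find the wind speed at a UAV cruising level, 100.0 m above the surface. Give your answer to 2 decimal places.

11.18 m/s

First find α: α = ln(V₂/V₁)/ln(z₂/z₁) = ln(8.49/6.41)/ln(32.0/10.0) = 0.28103/1.16315 = 0.2416
Extrapolate from 32.0 m to 100.0 m: V₃ = 8.49 × (100.0/32.0)^0.2416 = 8.49 × 1.3169 = 11.1807 m/s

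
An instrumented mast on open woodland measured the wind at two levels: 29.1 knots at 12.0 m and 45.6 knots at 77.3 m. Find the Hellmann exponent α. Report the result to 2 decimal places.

Power law: V₂/V₁ = (z₂/z₁)^α ⇒ α = ln(V₂/V₁) / ln(z₂/z₁)
α = ln(45.6/29.1) / ln(77.3/12.0) = ln(1.5670) / ln(6.4417)
  = 0.44917 / 1.86279 = 0.24113

α ≈ 0.24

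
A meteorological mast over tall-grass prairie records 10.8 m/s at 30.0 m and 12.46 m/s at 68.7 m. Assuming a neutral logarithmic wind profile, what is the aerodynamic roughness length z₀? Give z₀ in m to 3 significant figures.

z₀ ≈ 0.137 m

Log law: V(z) ∝ ln(z/z₀). With r = V₁/V₂ = 10.8/12.46 = 0.86677,
r · ln(z₂/z₀) = ln(z₁/z₀) ⇒ ln z₀ = (ln z₁ − r·ln z₂)/(1 − r)
ln z₀ = (3.40120 − 0.86677×4.22975) / 0.13323 = -1.9894
z₀ = exp(-1.9894) = 0.1368 m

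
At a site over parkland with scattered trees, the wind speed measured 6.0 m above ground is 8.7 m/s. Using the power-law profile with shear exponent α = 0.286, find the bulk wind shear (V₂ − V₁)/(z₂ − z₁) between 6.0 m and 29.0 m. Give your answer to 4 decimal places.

Power law: V₂ = V₁ · (z₂/z₁)^α = 8.7 × (4.8333)^0.286 = 13.6526 m/s
ΔV/Δz = (13.6526 − 8.7)/(29.0 − 6.0) = 4.9526/23.0000 = 0.21533 m/s/m

0.2153 m/s/m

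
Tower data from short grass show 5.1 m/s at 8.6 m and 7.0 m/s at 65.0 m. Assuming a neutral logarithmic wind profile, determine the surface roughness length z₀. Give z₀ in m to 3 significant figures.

z₀ ≈ 0.0377 m

Log law: V(z) ∝ ln(z/z₀). With r = V₁/V₂ = 5.1/7.0 = 0.72857,
r · ln(z₂/z₀) = ln(z₁/z₀) ⇒ ln z₀ = (ln z₁ − r·ln z₂)/(1 − r)
ln z₀ = (2.15176 − 0.72857×4.17439) / 0.27143 = -3.2774
z₀ = exp(-3.2774) = 0.03773 m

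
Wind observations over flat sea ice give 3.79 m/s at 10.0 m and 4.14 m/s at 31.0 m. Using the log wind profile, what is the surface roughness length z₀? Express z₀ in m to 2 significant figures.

Log law: V(z) ∝ ln(z/z₀). With r = V₁/V₂ = 3.79/4.14 = 0.91546,
r · ln(z₂/z₀) = ln(z₁/z₀) ⇒ ln z₀ = (ln z₁ − r·ln z₂)/(1 − r)
ln z₀ = (2.30259 − 0.91546×3.43399) / 0.08454 = -9.9489
z₀ = exp(-9.9489) = 0.00004778 m

z₀ ≈ 0.000048 m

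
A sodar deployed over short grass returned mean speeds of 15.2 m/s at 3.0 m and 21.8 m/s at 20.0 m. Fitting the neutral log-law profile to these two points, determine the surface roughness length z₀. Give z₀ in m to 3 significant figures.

z₀ ≈ 0.0380 m

Log law: V(z) ∝ ln(z/z₀). With r = V₁/V₂ = 15.2/21.8 = 0.69725,
r · ln(z₂/z₀) = ln(z₁/z₀) ⇒ ln z₀ = (ln z₁ − r·ln z₂)/(1 − r)
ln z₀ = (1.09861 − 0.69725×2.99573) / 0.30275 = -3.2705
z₀ = exp(-3.2705) = 0.03799 m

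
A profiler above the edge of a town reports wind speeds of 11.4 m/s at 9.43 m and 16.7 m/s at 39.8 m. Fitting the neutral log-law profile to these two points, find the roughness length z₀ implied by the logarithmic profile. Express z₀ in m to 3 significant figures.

Log law: V(z) ∝ ln(z/z₀). With r = V₁/V₂ = 11.4/16.7 = 0.68263,
r · ln(z₂/z₀) = ln(z₁/z₀) ⇒ ln z₀ = (ln z₁ − r·ln z₂)/(1 − r)
ln z₀ = (2.24390 − 0.68263×3.68387) / 0.31737 = -0.8534
z₀ = exp(-0.8534) = 0.4260 m

z₀ ≈ 0.426 m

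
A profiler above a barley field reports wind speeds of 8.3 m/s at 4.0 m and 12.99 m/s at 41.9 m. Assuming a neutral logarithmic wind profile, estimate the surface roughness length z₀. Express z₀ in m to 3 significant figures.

z₀ ≈ 0.0626 m

Log law: V(z) ∝ ln(z/z₀). With r = V₁/V₂ = 8.3/12.99 = 0.63895,
r · ln(z₂/z₀) = ln(z₁/z₀) ⇒ ln z₀ = (ln z₁ − r·ln z₂)/(1 − r)
ln z₀ = (1.38629 − 0.63895×3.73529) / 0.36105 = -2.7708
z₀ = exp(-2.7708) = 0.06261 m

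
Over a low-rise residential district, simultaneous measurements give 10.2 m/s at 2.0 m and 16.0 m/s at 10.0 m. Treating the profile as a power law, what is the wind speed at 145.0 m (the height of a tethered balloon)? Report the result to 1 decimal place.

33.8 m/s

First find α: α = ln(V₂/V₁)/ln(z₂/z₁) = ln(16.0/10.2)/ln(10.0/2.0) = 0.45020/1.60944 = 0.2797
Extrapolate from 10.0 m to 145.0 m: V₃ = 16.0 × (145.0/10.0)^0.2797 = 16.0 × 2.1128 = 33.8053 m/s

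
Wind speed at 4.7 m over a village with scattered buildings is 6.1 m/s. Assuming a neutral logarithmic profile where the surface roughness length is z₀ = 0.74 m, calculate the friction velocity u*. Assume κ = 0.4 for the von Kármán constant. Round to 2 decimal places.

u* ≈ 1.32 m/s

Log law: V(z) = (u*/κ) · ln(z/z₀) ⇒ u* = κ · V / ln(z/z₀)
u* = 0.4 × 6.1 / ln(4.7/0.74) = 0.4 × 6.1 / 1.8487
   = 2.4400 / 1.8487 = 1.3199 m/s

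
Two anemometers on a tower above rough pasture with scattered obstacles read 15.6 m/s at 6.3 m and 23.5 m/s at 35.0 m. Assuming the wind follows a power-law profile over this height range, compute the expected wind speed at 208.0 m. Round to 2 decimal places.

35.98 m/s

First find α: α = ln(V₂/V₁)/ln(z₂/z₁) = ln(23.5/15.6)/ln(35.0/6.3) = 0.40973/1.71480 = 0.2389
Extrapolate from 35.0 m to 208.0 m: V₃ = 23.5 × (208.0/35.0)^0.2389 = 23.5 × 1.5309 = 35.9753 m/s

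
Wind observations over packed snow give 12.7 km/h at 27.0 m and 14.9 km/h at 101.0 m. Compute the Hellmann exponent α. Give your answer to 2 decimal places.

α ≈ 0.12

Power law: V₂/V₁ = (z₂/z₁)^α ⇒ α = ln(V₂/V₁) / ln(z₂/z₁)
α = ln(14.9/12.7) / ln(101.0/27.0) = ln(1.1732) / ln(3.7407)
  = 0.15976 / 1.31928 = 0.12110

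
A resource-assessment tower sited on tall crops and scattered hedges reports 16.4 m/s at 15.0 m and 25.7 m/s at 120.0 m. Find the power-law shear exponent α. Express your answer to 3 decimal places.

Power law: V₂/V₁ = (z₂/z₁)^α ⇒ α = ln(V₂/V₁) / ln(z₂/z₁)
α = ln(25.7/16.4) / ln(120.0/15.0) = ln(1.5671) / ln(8.0000)
  = 0.44921 / 2.07944 = 0.21602

α ≈ 0.216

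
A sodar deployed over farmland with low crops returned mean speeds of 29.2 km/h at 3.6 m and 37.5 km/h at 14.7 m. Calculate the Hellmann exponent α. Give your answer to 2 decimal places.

Power law: V₂/V₁ = (z₂/z₁)^α ⇒ α = ln(V₂/V₁) / ln(z₂/z₁)
α = ln(37.5/29.2) / ln(14.7/3.6) = ln(1.2842) / ln(4.0833)
  = 0.25017 / 1.40691 = 0.17782

α ≈ 0.18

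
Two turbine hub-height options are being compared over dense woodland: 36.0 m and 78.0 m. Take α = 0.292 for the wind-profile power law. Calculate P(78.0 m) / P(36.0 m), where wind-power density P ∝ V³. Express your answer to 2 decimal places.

1.97

Speed ratio: V_B/V_A = (z_B/z_A)^α = (78.0/36.0)^0.292 = (2.1667)^0.292 = 1.25329
Power-density ratio: P_B/P_A = (V_B/V_A)³ = (1.25329)³ = 1.96858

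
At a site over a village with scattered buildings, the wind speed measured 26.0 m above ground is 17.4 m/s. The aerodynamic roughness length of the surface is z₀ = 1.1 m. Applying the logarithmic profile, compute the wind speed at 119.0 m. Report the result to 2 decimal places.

Log law: V(z) ∝ ln(z/z₀), so V₂/V₁ = ln(z₂/z₀) / ln(z₁/z₀).
ln(119.0/1.1) = 4.6838, ln(26.0/1.1) = 3.1628
V₂ = 17.4 × 4.6838/3.1628 = 17.4 × 1.4809 = 25.7679 m/s

25.77 m/s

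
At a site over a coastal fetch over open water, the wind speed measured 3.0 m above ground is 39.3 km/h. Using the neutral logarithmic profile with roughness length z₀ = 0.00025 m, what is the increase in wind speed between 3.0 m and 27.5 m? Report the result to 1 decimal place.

Log law: V₂ = V₁ · ln(z₂/z₀)/ln(z₁/z₀) = 39.3 × 11.6082/9.3927 = 48.5702 km/h
ΔV = 48.5702 − 39.3 = 9.2702 km/h

9.3 km/h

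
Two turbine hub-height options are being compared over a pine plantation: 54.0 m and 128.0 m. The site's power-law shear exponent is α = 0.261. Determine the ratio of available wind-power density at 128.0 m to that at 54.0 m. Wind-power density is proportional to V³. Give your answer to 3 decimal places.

1.966

Speed ratio: V_B/V_A = (z_B/z_A)^α = (128.0/54.0)^0.261 = (2.3704)^0.261 = 1.25264
Power-density ratio: P_B/P_A = (V_B/V_A)³ = (1.25264)³ = 1.96554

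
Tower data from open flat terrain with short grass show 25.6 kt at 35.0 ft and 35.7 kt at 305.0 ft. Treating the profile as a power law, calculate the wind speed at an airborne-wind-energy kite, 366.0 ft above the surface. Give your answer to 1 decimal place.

36.7 kt

First find α: α = ln(V₂/V₁)/ln(z₂/z₁) = ln(35.7/25.6)/ln(305.0/35.0) = 0.33256/2.16496 = 0.1536
Extrapolate from 305.0 ft to 366.0 ft: V₃ = 35.7 × (366.0/305.0)^0.1536 = 35.7 × 1.0284 = 36.7140 kt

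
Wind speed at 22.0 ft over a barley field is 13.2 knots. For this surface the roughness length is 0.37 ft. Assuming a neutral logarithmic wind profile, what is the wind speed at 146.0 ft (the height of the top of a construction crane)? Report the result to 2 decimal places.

Log law: V(z) ∝ ln(z/z₀), so V₂/V₁ = ln(z₂/z₀) / ln(z₁/z₀).
ln(146.0/0.37) = 5.9779, ln(22.0/0.37) = 4.0853
V₂ = 13.2 × 5.9779/4.0853 = 13.2 × 1.4633 = 19.3151 knots

19.32 knots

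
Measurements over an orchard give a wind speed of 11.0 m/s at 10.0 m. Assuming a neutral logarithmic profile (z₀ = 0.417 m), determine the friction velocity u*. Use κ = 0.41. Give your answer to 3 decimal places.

u* ≈ 1.419 m/s

Log law: V(z) = (u*/κ) · ln(z/z₀) ⇒ u* = κ · V / ln(z/z₀)
u* = 0.41 × 11.0 / ln(10.0/0.417) = 0.41 × 11.0 / 3.1773
   = 4.5100 / 3.1773 = 1.4195 m/s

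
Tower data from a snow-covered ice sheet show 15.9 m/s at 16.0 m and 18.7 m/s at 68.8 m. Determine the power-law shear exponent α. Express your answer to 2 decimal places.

α ≈ 0.11

Power law: V₂/V₁ = (z₂/z₁)^α ⇒ α = ln(V₂/V₁) / ln(z₂/z₁)
α = ln(18.7/15.9) / ln(68.8/16.0) = ln(1.1761) / ln(4.3000)
  = 0.16220 / 1.45862 = 0.11120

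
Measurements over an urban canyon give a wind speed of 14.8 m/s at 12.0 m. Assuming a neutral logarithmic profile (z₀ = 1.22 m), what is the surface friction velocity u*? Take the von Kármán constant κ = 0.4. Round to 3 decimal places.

Log law: V(z) = (u*/κ) · ln(z/z₀) ⇒ u* = κ · V / ln(z/z₀)
u* = 0.4 × 14.8 / ln(12.0/1.22) = 0.4 × 14.8 / 2.2861
   = 5.9200 / 2.2861 = 2.5896 m/s

u* ≈ 2.590 m/s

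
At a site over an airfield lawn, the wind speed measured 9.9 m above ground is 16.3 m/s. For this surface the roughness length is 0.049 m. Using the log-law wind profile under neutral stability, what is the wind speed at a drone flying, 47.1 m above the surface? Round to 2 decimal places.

Log law: V(z) ∝ ln(z/z₀), so V₂/V₁ = ln(z₂/z₀) / ln(z₁/z₀).
ln(47.1/0.049) = 6.8682, ln(9.9/0.049) = 5.3085
V₂ = 16.3 × 6.8682/5.3085 = 16.3 × 1.2938 = 21.0893 m/s

21.09 m/s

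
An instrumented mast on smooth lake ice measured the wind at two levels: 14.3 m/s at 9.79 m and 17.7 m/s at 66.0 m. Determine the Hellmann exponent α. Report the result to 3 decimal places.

Power law: V₂/V₁ = (z₂/z₁)^α ⇒ α = ln(V₂/V₁) / ln(z₂/z₁)
α = ln(17.7/14.3) / ln(66.0/9.79) = ln(1.2378) / ln(6.7416)
  = 0.21331 / 1.90829 = 0.11178

α ≈ 0.112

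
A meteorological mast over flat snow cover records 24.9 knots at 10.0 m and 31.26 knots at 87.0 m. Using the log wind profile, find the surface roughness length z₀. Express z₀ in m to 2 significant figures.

z₀ ≈ 0.0021 m

Log law: V(z) ∝ ln(z/z₀). With r = V₁/V₂ = 24.9/31.26 = 0.79655,
r · ln(z₂/z₀) = ln(z₁/z₀) ⇒ ln z₀ = (ln z₁ − r·ln z₂)/(1 − r)
ln z₀ = (2.30259 − 0.79655×4.46591) / 0.20345 = -6.1670
z₀ = exp(-6.1670) = 0.002097 m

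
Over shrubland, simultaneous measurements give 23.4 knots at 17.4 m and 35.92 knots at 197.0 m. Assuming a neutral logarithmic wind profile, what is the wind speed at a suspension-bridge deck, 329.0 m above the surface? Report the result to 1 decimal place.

38.6 knots

Log law: V ∝ ln(z/z₀). From the pair, with r = V₁/V₂ = 0.65145,
ln z₀ = (ln z₁ − r·ln z₂)/(1 − r) = (2.8565 − 0.65145×5.2832)/0.34855 = -1.6791 → z₀ = 0.1865 m
V₃ = V₁ · ln(z₃/z₀)/ln(z₁/z₀) = 23.4 × 7.4752/4.5356 = 38.5659 knots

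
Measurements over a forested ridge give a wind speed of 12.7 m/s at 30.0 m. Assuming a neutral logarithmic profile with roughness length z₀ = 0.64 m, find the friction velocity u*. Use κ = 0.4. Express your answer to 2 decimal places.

Log law: V(z) = (u*/κ) · ln(z/z₀) ⇒ u* = κ · V / ln(z/z₀)
u* = 0.4 × 12.7 / ln(30.0/0.64) = 0.4 × 12.7 / 3.8475
   = 5.0800 / 3.8475 = 1.3203 m/s

u* ≈ 1.32 m/s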